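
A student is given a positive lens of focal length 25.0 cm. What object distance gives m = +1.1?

m = −d_i/d_o ⇒ d_i = −m·d_o.
1/f = 1/d_o + 1/d_i = 1/d_o − 1/(m·d_o) = (1 − 1/m)/d_o, so d_o = f(1 − 1/m) = (25.00)(1 − 1/(+1.1)) = 2.27 cm.

2.27 cm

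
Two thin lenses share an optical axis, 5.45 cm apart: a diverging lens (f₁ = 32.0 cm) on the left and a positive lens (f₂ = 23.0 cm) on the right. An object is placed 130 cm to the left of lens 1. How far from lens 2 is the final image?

88.1 cm

Lens 1 is diverging, so f₁ = −32.0 cm.
Lens 1: 1/d_i1 = 1/f₁ − 1/d_o1 = 1/(-32.0) − 1/(130) = -0.03894, so d_i1 = -25.68 cm.
The intermediate image is 25.68 cm to the left of lens 1 (virtual), which is 5.45 − (-25.68) = 31.13 cm to the left of lens 2, so d_o2 = +31.13 cm.
Lens 2: 1/d_i2 = 1/f₂ − 1/d_o2 = 1/(23.0) − 1/(31.13) = 0.01135, so d_i2 = 88.1 cm.
The final image is real, 88.1 cm to the right of lens 2 (overall magnification ≈ -0.56).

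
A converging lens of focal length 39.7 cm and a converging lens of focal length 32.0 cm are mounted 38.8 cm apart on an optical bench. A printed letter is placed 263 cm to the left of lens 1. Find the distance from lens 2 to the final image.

Lens 1: 1/d_i1 = 1/f₁ − 1/d_o1 = 1/(39.7) − 1/(263) = 0.02139, so d_i1 = 46.76 cm.
The intermediate image is 46.76 cm to the right of lens 1, which lies 7.960 cm to the right of lens 2 — a virtual object — so d_o2 = −7.960 cm.
Lens 2: 1/d_i2 = 1/f₂ − 1/d_o2 = 1/(32.0) − 1/(-7.960) = 0.1569, so d_i2 = 6.37 cm.
The final image is real, 6.37 cm to the right of lens 2 (overall magnification ≈ -0.14).

6.37 cm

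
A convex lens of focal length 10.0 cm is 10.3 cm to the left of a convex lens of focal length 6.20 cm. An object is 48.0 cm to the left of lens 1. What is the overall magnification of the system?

m = -0.191

Lens 1: 1/d_i1 = 1/(10.0) − 1/(48.0) = 0.07917, so d_i1 = 12.63 cm; m₁ = −d_i1/d_o1 = -0.2631.
d_o2 = 10.3 − (12.63) = -2.330 cm (virtual object).
Lens 2: 1/d_i2 = 1/(6.20) − 1/(-2.330) = 0.5905, so d_i2 = 1.694 cm; m₂ = −d_i2/d_o2 = +0.7268.
m = m₁·m₂ = (-0.2631)(+0.7268) = -0.191.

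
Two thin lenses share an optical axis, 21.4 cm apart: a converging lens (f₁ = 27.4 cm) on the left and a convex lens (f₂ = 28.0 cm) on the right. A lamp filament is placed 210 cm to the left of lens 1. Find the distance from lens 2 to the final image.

Lens 1: 1/d_i1 = 1/f₁ − 1/d_o1 = 1/(27.4) − 1/(210) = 0.03173, so d_i1 = 31.51 cm.
The intermediate image is 31.51 cm to the right of lens 1, which lies 10.11 cm to the right of lens 2 — a virtual object — so d_o2 = −10.11 cm.
Lens 2: 1/d_i2 = 1/f₂ − 1/d_o2 = 1/(28.0) − 1/(-10.11) = 0.1346, so d_i2 = 7.43 cm.
The final image is real, 7.43 cm to the right of lens 2 (overall magnification ≈ -0.11).

7.43 cm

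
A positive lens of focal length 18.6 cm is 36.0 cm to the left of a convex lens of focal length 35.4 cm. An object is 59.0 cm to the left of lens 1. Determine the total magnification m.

m = -0.614

Lens 1: 1/d_i1 = 1/(18.6) − 1/(59.0) = 0.03681, so d_i1 = 27.16 cm; m₁ = −d_i1/d_o1 = -0.4603.
d_o2 = 36.0 − (27.16) = 8.840 cm.
Lens 2: 1/d_i2 = 1/(35.4) − 1/(8.840) = -0.08487, so d_i2 = -11.78 cm; m₂ = −d_i2/d_o2 = +1.333.
m = m₁·m₂ = (-0.4603)(+1.333) = -0.614.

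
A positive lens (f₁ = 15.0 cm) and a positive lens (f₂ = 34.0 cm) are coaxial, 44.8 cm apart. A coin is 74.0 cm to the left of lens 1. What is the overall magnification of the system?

m = -1.08

Lens 1: 1/d_i1 = 1/(15.0) − 1/(74.0) = 0.05315, so d_i1 = 18.81 cm; m₁ = −d_i1/d_o1 = -0.2542.
d_o2 = 44.8 − (18.81) = 25.99 cm.
Lens 2: 1/d_i2 = 1/(34.0) − 1/(25.99) = -0.009065, so d_i2 = -110.3 cm; m₂ = −d_i2/d_o2 = +4.245.
m = m₁·m₂ = (-0.2542)(+4.245) = -1.08.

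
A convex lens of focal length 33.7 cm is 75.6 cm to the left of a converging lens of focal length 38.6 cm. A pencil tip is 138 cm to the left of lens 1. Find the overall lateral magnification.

Lens 1: 1/d_i1 = 1/(33.7) − 1/(138) = 0.02243, so d_i1 = 44.59 cm; m₁ = −d_i1/d_o1 = -0.3231.
d_o2 = 75.6 − (44.59) = 31.01 cm.
Lens 2: 1/d_i2 = 1/(38.6) − 1/(31.01) = -0.006341, so d_i2 = -157.7 cm; m₂ = −d_i2/d_o2 = +5.086.
m = m₁·m₂ = (-0.3231)(+5.086) = -1.64.

m = -1.64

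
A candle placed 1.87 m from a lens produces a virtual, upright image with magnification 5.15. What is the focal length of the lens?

f = 2.32 m (converging)

m = −d_i/d_o ⇒ d_i = −m·d_o = −(+5.15)·(1.87) = -9.631 m.
1/f = 1/d_o + 1/d_i = 1/(1.87) + 1/(-9.631) = 0.4309, so f = 2.32 m.
Since f is positive, the lens is converging.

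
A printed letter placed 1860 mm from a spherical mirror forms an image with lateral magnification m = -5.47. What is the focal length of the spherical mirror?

f = 1570 mm (concave)

m = −d_i/d_o ⇒ d_i = −m·d_o = −(-5.47)·(1860) = 10170 mm.
1/f = 1/d_o + 1/d_i = 1/(1860) + 1/(10170) = 0.0006360, so f = 1570 mm.
Since f is positive, the spherical mirror is concave.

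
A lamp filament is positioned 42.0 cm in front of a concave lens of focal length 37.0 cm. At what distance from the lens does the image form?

For a concave lens, f = -37.0 cm.
Thin-lens equation: 1/d_i = 1/f − 1/d_o = 1/(-37.00) − 1/(42.0) = -0.02703 − 0.02381 = -0.05084, so d_i = -19.7 cm.
The image is virtual, upright and reduced, on the same side as the object.

19.7 cm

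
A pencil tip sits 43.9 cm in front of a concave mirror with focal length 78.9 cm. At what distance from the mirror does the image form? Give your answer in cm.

Mirror equation: 1/s_i = 1/f − 1/s_o = 1/(78.90) − 1/(43.9) = 0.01267 − 0.02278 = -0.01010, so s_i = -99.0 cm.
The image is virtual, upright and enlarged, behind the mirror.

99.0 cm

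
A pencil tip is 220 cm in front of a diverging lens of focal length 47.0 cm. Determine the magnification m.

m = +0.176

For a diverging lens, f = -47.0 cm.
1/d_i = 1/f − 1/d_o = 1/(-47.00) − 1/(220) = -0.02582, so d_i = -38.73 cm.
m = −d_i/d_o = −(-38.73)/(220) = +0.176.
The image is virtual, upright and reduced, on the same side as the object.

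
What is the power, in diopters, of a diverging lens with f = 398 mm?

P = -2.51 D

For a diverging lens, f = −398 mm.
f = -39.8 cm = -0.398 m.
P = 1/f = 1/(-0.398 m) = -2.51 D.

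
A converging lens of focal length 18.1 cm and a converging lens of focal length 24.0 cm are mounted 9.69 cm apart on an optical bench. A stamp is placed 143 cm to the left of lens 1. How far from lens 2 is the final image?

Lens 1: 1/d_i1 = 1/f₁ − 1/d_o1 = 1/(18.1) − 1/(143) = 0.04826, so d_i1 = 20.72 cm.
The intermediate image is 20.72 cm to the right of lens 1, which lies 11.03 cm to the right of lens 2 — a virtual object — so d_o2 = −11.03 cm.
Lens 2: 1/d_i2 = 1/f₂ − 1/d_o2 = 1/(24.0) − 1/(-11.03) = 0.1323, so d_i2 = 7.56 cm.
The final image is real, 7.56 cm to the right of lens 2 (overall magnification ≈ -0.099).

7.56 cm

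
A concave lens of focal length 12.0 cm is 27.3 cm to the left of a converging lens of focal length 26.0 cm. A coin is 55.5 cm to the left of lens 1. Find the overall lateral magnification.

m = -0.414

f₁ = −12.0 cm (diverging).
Lens 1: 1/d_i1 = 1/(-12.0) − 1/(55.5) = -0.1014, so d_i1 = -9.867 cm; m₁ = −d_i1/d_o1 = +0.1778.
d_o2 = 27.3 − (-9.867) = 37.17 cm.
Lens 2: 1/d_i2 = 1/(26.0) − 1/(37.17) = 0.01156, so d_i2 = 86.52 cm; m₂ = −d_i2/d_o2 = -2.328.
m = m₁·m₂ = (+0.1778)(-2.328) = -0.414.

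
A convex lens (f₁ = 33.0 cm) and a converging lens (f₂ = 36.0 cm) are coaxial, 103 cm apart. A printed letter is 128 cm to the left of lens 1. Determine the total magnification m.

m = +0.555

Lens 1: 1/d_i1 = 1/(33.0) − 1/(128) = 0.02249, so d_i1 = 44.46 cm; m₁ = −d_i1/d_o1 = -0.3473.
d_o2 = 103 − (44.46) = 58.54 cm.
Lens 2: 1/d_i2 = 1/(36.0) − 1/(58.54) = 0.01070, so d_i2 = 93.50 cm; m₂ = −d_i2/d_o2 = -1.597.
m = m₁·m₂ = (-0.3473)(-1.597) = +0.555.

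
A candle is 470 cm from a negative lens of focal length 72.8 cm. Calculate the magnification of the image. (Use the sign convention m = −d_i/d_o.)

For a negative lens, f = -72.8 cm.
1/d_i = 1/f − 1/d_o = 1/(-72.80) − 1/(470) = -0.01586, so d_i = -63.04 cm.
m = −d_i/d_o = −(-63.04)/(470) = +0.134.
The image is virtual, upright and reduced, on the same side as the object.

m = +0.134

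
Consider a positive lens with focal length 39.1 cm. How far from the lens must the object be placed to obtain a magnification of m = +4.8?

31.0 cm

m = −d_i/d_o ⇒ d_i = −m·d_o.
1/f = 1/d_o + 1/d_i = 1/d_o − 1/(m·d_o) = (1 − 1/m)/d_o, so d_o = f(1 − 1/m) = (39.10)(1 − 1/(+4.8)) = 31.0 cm.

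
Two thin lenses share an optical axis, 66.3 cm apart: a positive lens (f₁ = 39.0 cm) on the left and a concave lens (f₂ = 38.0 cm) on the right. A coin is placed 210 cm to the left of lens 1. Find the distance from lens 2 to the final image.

12.4 cm

Lens 1: 1/d_i1 = 1/f₁ − 1/d_o1 = 1/(39.0) − 1/(210) = 0.02088, so d_i1 = 47.89 cm.
The intermediate image is 47.89 cm to the right of lens 1, which is 66.3 − (47.89) = 18.41 cm to the left of lens 2, so d_o2 = +18.41 cm.
Lens 2 is diverging, so f₂ = −38.0 cm.
Lens 2: 1/d_i2 = 1/f₂ − 1/d_o2 = 1/(-38.0) − 1/(18.41) = -0.08063, so d_i2 = -12.4 cm.
The final image is virtual, 12.4 cm to the left of lens 2 (overall magnification ≈ -0.15).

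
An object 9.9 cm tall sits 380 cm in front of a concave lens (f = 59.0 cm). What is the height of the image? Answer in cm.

1.33 cm

For a concave lens, f = -59.0 cm.
1/d_i = 1/f − 1/d_o = 1/(-59.00) − 1/(380) = -0.01958, so d_i = -51.07 cm.
m = −d_i/d_o = +0.1344.
|h_i| = |m|·h_o = 0.1344 × 9.9 = 1.33 cm. The image is virtual, upright and reduced, on the same side as the object.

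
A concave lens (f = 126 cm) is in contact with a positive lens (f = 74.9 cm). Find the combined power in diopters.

P = +0.541 D

P₁ = 1/f₁ = 1/(-1.26 m) = -0.7937 D; P₂ = 1/f₂ = 1/(0.749 m) = +1.335 D.
For thin lenses in contact, P = P₁ + P₂ = (-0.7937) + (+1.335) = +0.541 D.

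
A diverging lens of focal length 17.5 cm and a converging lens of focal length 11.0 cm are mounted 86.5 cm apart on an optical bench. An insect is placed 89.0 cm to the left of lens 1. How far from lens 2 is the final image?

Lens 1 is diverging, so f₁ = −17.5 cm.
Lens 1: 1/d_i1 = 1/f₁ − 1/d_o1 = 1/(-17.5) − 1/(89.0) = -0.06838, so d_i1 = -14.62 cm.
The intermediate image is 14.62 cm to the left of lens 1 (virtual), which is 86.5 − (-14.62) = 101.1 cm to the left of lens 2, so d_o2 = +101.1 cm.
Lens 2: 1/d_i2 = 1/f₂ − 1/d_o2 = 1/(11.0) − 1/(101.1) = 0.08102, so d_i2 = 12.3 cm.
The final image is real, 12.3 cm to the right of lens 2 (overall magnification ≈ -0.020).

12.3 cm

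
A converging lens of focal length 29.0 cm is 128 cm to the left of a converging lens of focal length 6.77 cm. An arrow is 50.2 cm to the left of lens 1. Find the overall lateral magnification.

m = +0.176

Lens 1: 1/d_i1 = 1/(29.0) − 1/(50.2) = 0.01456, so d_i1 = 68.67 cm; m₁ = −d_i1/d_o1 = -1.368.
d_o2 = 128 − (68.67) = 59.33 cm.
Lens 2: 1/d_i2 = 1/(6.77) − 1/(59.33) = 0.1309, so d_i2 = 7.642 cm; m₂ = −d_i2/d_o2 = -0.1288.
m = m₁·m₂ = (-1.368)(-0.1288) = +0.176.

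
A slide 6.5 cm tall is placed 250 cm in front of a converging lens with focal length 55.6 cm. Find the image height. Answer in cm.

1.86 cm

1/d_i = 1/f − 1/d_o = 1/(55.60) − 1/(250) = 0.01399, so d_i = 71.50 cm.
m = −d_i/d_o = -0.2860.
|h_i| = |m|·h_o = 0.2860 × 6.5 = 1.86 cm. The image is real, inverted and reduced, on the far side of the lens.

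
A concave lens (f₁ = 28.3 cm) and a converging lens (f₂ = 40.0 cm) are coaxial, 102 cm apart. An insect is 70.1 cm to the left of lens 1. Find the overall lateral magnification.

m = -0.140

f₁ = −28.3 cm (diverging).
Lens 1: 1/d_i1 = 1/(-28.3) − 1/(70.1) = -0.04960, so d_i1 = -20.16 cm; m₁ = −d_i1/d_o1 = +0.2876.
d_o2 = 102 − (-20.16) = 122.2 cm.
Lens 2: 1/d_i2 = 1/(40.0) − 1/(122.2) = 0.01682, so d_i2 = 59.46 cm; m₂ = −d_i2/d_o2 = -0.4866.
m = m₁·m₂ = (+0.2876)(-0.4866) = -0.140.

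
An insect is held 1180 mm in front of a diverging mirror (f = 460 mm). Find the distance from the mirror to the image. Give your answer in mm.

331 mm

For a diverging mirror, f = -460 mm.
Mirror equation: 1/v = 1/f − 1/u = 1/(-460.0) − 1/(1180) = -0.002174 − 0.0008475 = -0.003021, so v = -331 mm.
The image is virtual, upright and reduced, behind the mirror.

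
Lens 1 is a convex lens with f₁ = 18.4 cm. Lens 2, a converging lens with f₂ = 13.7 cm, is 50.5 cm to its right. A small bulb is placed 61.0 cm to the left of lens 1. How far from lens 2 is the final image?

31.7 cm

Lens 1: 1/d_i1 = 1/f₁ − 1/d_o1 = 1/(18.4) − 1/(61.0) = 0.03795, so d_i1 = 26.35 cm.
The intermediate image is 26.35 cm to the right of lens 1, which is 50.5 − (26.35) = 24.15 cm to the left of lens 2, so d_o2 = +24.15 cm.
Lens 2: 1/d_i2 = 1/f₂ − 1/d_o2 = 1/(13.7) − 1/(24.15) = 0.03158, so d_i2 = 31.7 cm.
The final image is real, 31.7 cm to the right of lens 2 (overall magnification ≈ 0.57).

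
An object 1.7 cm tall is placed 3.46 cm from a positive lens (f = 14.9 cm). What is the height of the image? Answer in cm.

1/d_i = 1/f − 1/d_o = 1/(14.90) − 1/(3.46) = -0.2219, so d_i = -4.506 cm.
m = −d_i/d_o = +1.302.
|h_i| = |m|·h_o = 1.302 × 1.7 = 2.21 cm. The image is virtual, upright and enlarged, on the same side as the object.

2.21 cm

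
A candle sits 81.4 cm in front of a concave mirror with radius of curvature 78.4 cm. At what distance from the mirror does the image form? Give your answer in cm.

f = R/2 = 78.4/2 = 39.20 cm.
Mirror equation: 1/v = 1/f − 1/u = 1/(39.20) − 1/(81.4) = 0.02551 − 0.01229 = 0.01323, so v = 75.6 cm.
The image is real, inverted and reduced, in front of the mirror.

75.6 cm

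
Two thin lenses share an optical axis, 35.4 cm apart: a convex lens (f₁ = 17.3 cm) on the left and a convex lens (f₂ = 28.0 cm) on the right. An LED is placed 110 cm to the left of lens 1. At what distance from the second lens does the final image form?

31.7 cm

Lens 1: 1/d_i1 = 1/f₁ − 1/d_o1 = 1/(17.3) − 1/(110) = 0.04871, so d_i1 = 20.53 cm.
The intermediate image is 20.53 cm to the right of lens 1, which is 35.4 − (20.53) = 14.87 cm to the left of lens 2, so d_o2 = +14.87 cm.
Lens 2: 1/d_i2 = 1/f₂ − 1/d_o2 = 1/(28.0) − 1/(14.87) = -0.03154, so d_i2 = -31.7 cm.
The final image is virtual, 31.7 cm to the left of lens 2 (overall magnification ≈ -0.40).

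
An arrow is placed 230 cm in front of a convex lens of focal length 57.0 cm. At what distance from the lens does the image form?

Thin-lens equation: 1/q = 1/f − 1/p = 1/(57.00) − 1/(230) = 0.01754 − 0.004348 = 0.01320, so q = 75.8 cm.
The image is real, inverted and reduced, on the far side of the lens.

75.8 cm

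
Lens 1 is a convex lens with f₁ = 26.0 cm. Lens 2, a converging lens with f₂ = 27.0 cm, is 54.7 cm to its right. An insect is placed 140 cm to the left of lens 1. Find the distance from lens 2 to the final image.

145 cm

Lens 1: 1/d_i1 = 1/f₁ − 1/d_o1 = 1/(26.0) − 1/(140) = 0.03132, so d_i1 = 31.93 cm.
The intermediate image is 31.93 cm to the right of lens 1, which is 54.7 − (31.93) = 22.77 cm to the left of lens 2, so d_o2 = +22.77 cm.
Lens 2: 1/d_i2 = 1/f₂ − 1/d_o2 = 1/(27.0) − 1/(22.77) = -0.006880, so d_i2 = -145 cm.
The final image is virtual, 145 cm to the left of lens 2 (overall magnification ≈ -1.5).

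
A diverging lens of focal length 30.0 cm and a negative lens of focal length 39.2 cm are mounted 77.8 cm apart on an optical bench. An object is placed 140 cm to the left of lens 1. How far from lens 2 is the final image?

28.4 cm

Lens 1 is diverging, so f₁ = −30.0 cm.
Lens 1: 1/d_i1 = 1/f₁ − 1/d_o1 = 1/(-30.0) − 1/(140) = -0.04048, so d_i1 = -24.71 cm.
The intermediate image is 24.71 cm to the left of lens 1 (virtual), which is 77.8 − (-24.71) = 102.5 cm to the left of lens 2, so d_o2 = +102.5 cm.
Lens 2 is diverging, so f₂ = −39.2 cm.
Lens 2: 1/d_i2 = 1/f₂ − 1/d_o2 = 1/(-39.2) − 1/(102.5) = -0.03527, so d_i2 = -28.4 cm.
The final image is virtual, 28.4 cm to the left of lens 2 (overall magnification ≈ 0.049).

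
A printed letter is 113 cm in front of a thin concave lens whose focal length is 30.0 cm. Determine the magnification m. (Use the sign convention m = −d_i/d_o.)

For a concave lens, f = -30.0 cm.
1/d_i = 1/f − 1/d_o = 1/(-30.00) − 1/(113) = -0.04218, so d_i = -23.71 cm.
m = −d_i/d_o = −(-23.71)/(113) = +0.210.
The image is virtual, upright and reduced, on the same side as the object.

m = +0.210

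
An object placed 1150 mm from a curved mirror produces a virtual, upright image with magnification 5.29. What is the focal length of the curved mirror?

f = 1420 mm (concave)

m = −d_i/d_o ⇒ d_i = −m·d_o = −(+5.29)·(1150) = -6084 mm.
1/f = 1/d_o + 1/d_i = 1/(1150) + 1/(-6084) = 0.0007052, so f = 1420 mm.
Since f is positive, the curved mirror is concave.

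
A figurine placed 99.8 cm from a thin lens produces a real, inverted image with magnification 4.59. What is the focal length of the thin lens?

m = −d_i/d_o ⇒ d_i = −m·d_o = −(-4.59)·(99.8) = 458.1 cm.
1/f = 1/d_o + 1/d_i = 1/(99.8) + 1/(458.1) = 0.01220, so f = 81.9 cm.
Since f is positive, the thin lens is converging.

f = 81.9 cm (converging)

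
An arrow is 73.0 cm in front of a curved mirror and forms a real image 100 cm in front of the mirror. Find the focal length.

Real image ⇒ d_i = +100 cm.
1/f = 1/d_o + 1/d_i = 1/(73.0) + 1/(100) = 0.02370, so f = 42.2 cm.
Since f is positive, the curved mirror is concave.

f = 42.2 cm (concave)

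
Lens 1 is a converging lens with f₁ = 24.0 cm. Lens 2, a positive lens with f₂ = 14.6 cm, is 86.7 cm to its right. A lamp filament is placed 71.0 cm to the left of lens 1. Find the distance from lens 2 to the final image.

Lens 1: 1/d_i1 = 1/f₁ − 1/d_o1 = 1/(24.0) − 1/(71.0) = 0.02758, so d_i1 = 36.26 cm.
The intermediate image is 36.26 cm to the right of lens 1, which is 86.7 − (36.26) = 50.44 cm to the left of lens 2, so d_o2 = +50.44 cm.
Lens 2: 1/d_i2 = 1/f₂ − 1/d_o2 = 1/(14.6) − 1/(50.44) = 0.04867, so d_i2 = 20.5 cm.
The final image is real, 20.5 cm to the right of lens 2 (overall magnification ≈ 0.21).

20.5 cm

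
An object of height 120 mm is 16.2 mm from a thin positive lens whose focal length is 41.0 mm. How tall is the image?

198 mm

1/d_i = 1/f − 1/d_o = 1/(41.00) − 1/(16.2) = -0.03734, so d_i = -26.78 mm.
m = −d_i/d_o = +1.653.
|h_i| = |m|·h_o = 1.653 × 120 = 198 mm. The image is virtual, upright and enlarged, on the same side as the object.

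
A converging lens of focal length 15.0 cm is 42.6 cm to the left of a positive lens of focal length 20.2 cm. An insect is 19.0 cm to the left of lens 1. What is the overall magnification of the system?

Lens 1: 1/d_i1 = 1/(15.0) − 1/(19.0) = 0.01404, so d_i1 = 71.25 cm; m₁ = −d_i1/d_o1 = -3.750.
d_o2 = 42.6 − (71.25) = -28.65 cm (virtual object).
Lens 2: 1/d_i2 = 1/(20.2) − 1/(-28.65) = 0.08441, so d_i2 = 11.85 cm; m₂ = −d_i2/d_o2 = +0.4135.
m = m₁·m₂ = (-3.750)(+0.4135) = -1.55.

m = -1.55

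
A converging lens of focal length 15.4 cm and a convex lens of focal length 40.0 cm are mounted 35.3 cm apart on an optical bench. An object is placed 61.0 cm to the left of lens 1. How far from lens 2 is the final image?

Lens 1: 1/d_i1 = 1/f₁ − 1/d_o1 = 1/(15.4) − 1/(61.0) = 0.04854, so d_i1 = 20.60 cm.
The intermediate image is 20.60 cm to the right of lens 1, which is 35.3 − (20.60) = 14.70 cm to the left of lens 2, so d_o2 = +14.70 cm.
Lens 2: 1/d_i2 = 1/f₂ − 1/d_o2 = 1/(40.0) − 1/(14.70) = -0.04303, so d_i2 = -23.2 cm.
The final image is virtual, 23.2 cm to the left of lens 2 (overall magnification ≈ -0.53).

23.2 cm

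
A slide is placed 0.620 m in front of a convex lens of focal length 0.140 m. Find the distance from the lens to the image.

Lens equation: 1/s_i = 1/f − 1/s_o = 1/(0.1400) − 1/(0.620) = 7.143 − 1.613 = 5.530, so s_i = 0.181 m.
The image is real, inverted and reduced, on the far side of the lens.

0.181 m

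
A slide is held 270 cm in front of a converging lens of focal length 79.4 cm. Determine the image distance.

Lens equation: 1/s_i = 1/f − 1/s_o = 1/(79.40) − 1/(270) = 0.01259 − 0.003704 = 0.008891, so s_i = 112 cm.
The image is real, inverted and reduced, on the far side of the lens.

112 cm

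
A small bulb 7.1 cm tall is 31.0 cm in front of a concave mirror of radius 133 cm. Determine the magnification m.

f = R/2 = 133/2 = 66.50 cm.
1/d_i = 1/f − 1/d_o = 1/(66.50) − 1/(31.0) = -0.01722, so d_i = -58.07 cm.
m = −d_i/d_o = −(-58.07)/(31.0) = +1.87.
The image is virtual, upright and enlarged, behind the mirror.

m = +1.87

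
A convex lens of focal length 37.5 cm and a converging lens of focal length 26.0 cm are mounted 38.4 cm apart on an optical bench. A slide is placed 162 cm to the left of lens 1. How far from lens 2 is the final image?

7.43 cm

Lens 1: 1/d_i1 = 1/f₁ − 1/d_o1 = 1/(37.5) − 1/(162) = 0.02049, so d_i1 = 48.80 cm.
The intermediate image is 48.80 cm to the right of lens 1, which lies 10.40 cm to the right of lens 2 — a virtual object — so d_o2 = −10.40 cm.
Lens 2: 1/d_i2 = 1/f₂ − 1/d_o2 = 1/(26.0) − 1/(-10.40) = 0.1346, so d_i2 = 7.43 cm.
The final image is real, 7.43 cm to the right of lens 2 (overall magnification ≈ -0.22).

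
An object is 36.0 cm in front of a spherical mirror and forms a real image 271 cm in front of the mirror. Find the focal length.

Real image ⇒ d_i = +271 cm.
1/f = 1/d_o + 1/d_i = 1/(36.0) + 1/(271) = 0.03147, so f = 31.8 cm.
Since f is positive, the spherical mirror is concave.

f = 31.8 cm (concave)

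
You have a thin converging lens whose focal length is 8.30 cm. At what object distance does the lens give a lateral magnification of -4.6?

m = −d_i/d_o ⇒ d_i = −m·d_o.
1/f = 1/d_o + 1/d_i = 1/d_o − 1/(m·d_o) = (1 − 1/m)/d_o, so d_o = f(1 − 1/m) = (8.300)(1 − 1/(-4.6)) = 10.1 cm.

10.1 cm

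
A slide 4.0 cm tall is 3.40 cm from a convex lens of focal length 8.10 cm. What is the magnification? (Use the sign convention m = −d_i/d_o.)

m = +1.72

1/d_i = 1/f − 1/d_o = 1/(8.100) − 1/(3.40) = -0.1707, so d_i = -5.860 cm.
m = −d_i/d_o = −(-5.860)/(3.40) = +1.72.
The image is virtual, upright and enlarged, on the same side as the object.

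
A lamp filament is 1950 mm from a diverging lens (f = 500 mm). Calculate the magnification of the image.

m = +0.204

For a diverging lens, f = -500 mm.
1/d_i = 1/f − 1/d_o = 1/(-500.0) − 1/(1950) = -0.002513, so d_i = -398.0 mm.
m = −d_i/d_o = −(-398.0)/(1950) = +0.204.
The image is virtual, upright and reduced, on the same side as the object.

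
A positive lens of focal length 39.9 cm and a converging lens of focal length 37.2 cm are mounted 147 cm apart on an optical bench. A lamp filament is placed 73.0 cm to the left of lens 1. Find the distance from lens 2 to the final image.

101 cm

Lens 1: 1/d_i1 = 1/f₁ − 1/d_o1 = 1/(39.9) − 1/(73.0) = 0.01136, so d_i1 = 88.00 cm.
The intermediate image is 88.00 cm to the right of lens 1, which is 147 − (88.00) = 59.00 cm to the left of lens 2, so d_o2 = +59.00 cm.
Lens 2: 1/d_i2 = 1/f₂ − 1/d_o2 = 1/(37.2) − 1/(59.00) = 0.009933, so d_i2 = 101 cm.
The final image is real, 101 cm to the right of lens 2 (overall magnification ≈ 2.1).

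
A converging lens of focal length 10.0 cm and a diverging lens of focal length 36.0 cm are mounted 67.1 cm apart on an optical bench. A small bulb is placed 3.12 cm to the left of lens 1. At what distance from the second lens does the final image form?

24.0 cm

Lens 1: 1/d_i1 = 1/f₁ − 1/d_o1 = 1/(10.0) − 1/(3.12) = -0.2205, so d_i1 = -4.535 cm.
The intermediate image is 4.535 cm to the left of lens 1 (virtual), which is 67.1 − (-4.535) = 71.63 cm to the left of lens 2, so d_o2 = +71.63 cm.
Lens 2 is diverging, so f₂ = −36.0 cm.
Lens 2: 1/d_i2 = 1/f₂ − 1/d_o2 = 1/(-36.0) − 1/(71.63) = -0.04174, so d_i2 = -24.0 cm.
The final image is virtual, 24.0 cm to the left of lens 2 (overall magnification ≈ 0.49).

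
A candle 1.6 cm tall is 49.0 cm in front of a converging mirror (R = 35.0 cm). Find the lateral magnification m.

m = -0.556

f = R/2 = 35.0/2 = 17.50 cm.
1/d_i = 1/f − 1/d_o = 1/(17.50) − 1/(49.0) = 0.03673, so d_i = 27.22 cm.
m = −d_i/d_o = −(27.22)/(49.0) = -0.556.
The image is real, inverted and reduced, in front of the mirror.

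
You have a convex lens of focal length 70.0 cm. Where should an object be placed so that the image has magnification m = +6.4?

m = −d_i/d_o ⇒ d_i = −m·d_o.
1/f = 1/d_o + 1/d_i = 1/d_o − 1/(m·d_o) = (1 − 1/m)/d_o, so d_o = f(1 − 1/m) = (70.00)(1 − 1/(+6.4)) = 59.1 cm.

59.1 cm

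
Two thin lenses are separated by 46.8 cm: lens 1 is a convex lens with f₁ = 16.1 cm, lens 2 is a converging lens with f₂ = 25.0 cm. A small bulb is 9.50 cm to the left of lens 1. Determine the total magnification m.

m = -1.36

Lens 1: 1/d_i1 = 1/(16.1) − 1/(9.50) = -0.04315, so d_i1 = -23.17 cm; m₁ = −d_i1/d_o1 = +2.439.
d_o2 = 46.8 − (-23.17) = 69.97 cm.
Lens 2: 1/d_i2 = 1/(25.0) − 1/(69.97) = 0.02571, so d_i2 = 38.90 cm; m₂ = −d_i2/d_o2 = -0.5559.
m = m₁·m₂ = (+2.439)(-0.5559) = -1.36.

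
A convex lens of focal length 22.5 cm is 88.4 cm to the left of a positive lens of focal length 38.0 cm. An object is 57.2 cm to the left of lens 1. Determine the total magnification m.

m = +1.85

Lens 1: 1/d_i1 = 1/(22.5) − 1/(57.2) = 0.02696, so d_i1 = 37.09 cm; m₁ = −d_i1/d_o1 = -0.6484.
d_o2 = 88.4 − (37.09) = 51.31 cm.
Lens 2: 1/d_i2 = 1/(38.0) − 1/(51.31) = 0.006826, so d_i2 = 146.5 cm; m₂ = −d_i2/d_o2 = -2.855.
m = m₁·m₂ = (-0.6484)(-2.855) = +1.85.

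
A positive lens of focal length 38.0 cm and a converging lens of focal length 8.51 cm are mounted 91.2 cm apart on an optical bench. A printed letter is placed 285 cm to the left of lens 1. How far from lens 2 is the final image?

Lens 1: 1/d_i1 = 1/f₁ − 1/d_o1 = 1/(38.0) − 1/(285) = 0.02281, so d_i1 = 43.85 cm.
The intermediate image is 43.85 cm to the right of lens 1, which is 91.2 − (43.85) = 47.35 cm to the left of lens 2, so d_o2 = +47.35 cm.
Lens 2: 1/d_i2 = 1/f₂ − 1/d_o2 = 1/(8.51) − 1/(47.35) = 0.09639, so d_i2 = 10.4 cm.
The final image is real, 10.4 cm to the right of lens 2 (overall magnification ≈ 0.034).

10.4 cm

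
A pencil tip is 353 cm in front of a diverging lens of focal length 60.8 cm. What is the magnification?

m = +0.147

For a diverging lens, f = -60.8 cm.
1/d_i = 1/f − 1/d_o = 1/(-60.80) − 1/(353) = -0.01928, so d_i = -51.87 cm.
m = −d_i/d_o = −(-51.87)/(353) = +0.147.
The image is virtual, upright and reduced, on the same side as the object.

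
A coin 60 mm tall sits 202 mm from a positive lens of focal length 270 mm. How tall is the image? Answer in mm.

238 mm

1/d_i = 1/f − 1/d_o = 1/(270.0) − 1/(202) = -0.001247, so d_i = -802.1 mm.
m = −d_i/d_o = +3.971.
|h_i| = |m|·h_o = 3.971 × 60 = 238 mm. The image is virtual, upright and enlarged, on the same side as the object.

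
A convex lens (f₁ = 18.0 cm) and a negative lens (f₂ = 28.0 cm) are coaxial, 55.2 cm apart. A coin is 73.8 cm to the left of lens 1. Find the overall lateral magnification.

m = -0.152

Lens 1: 1/d_i1 = 1/(18.0) − 1/(73.8) = 0.04201, so d_i1 = 23.81 cm; m₁ = −d_i1/d_o1 = -0.3226.
d_o2 = 55.2 − (23.81) = 31.39 cm.
f₂ = −28.0 cm (diverging).
Lens 2: 1/d_i2 = 1/(-28.0) − 1/(31.39) = -0.06757, so d_i2 = -14.80 cm; m₂ = −d_i2/d_o2 = +0.4715.
m = m₁·m₂ = (-0.3226)(+0.4715) = -0.152.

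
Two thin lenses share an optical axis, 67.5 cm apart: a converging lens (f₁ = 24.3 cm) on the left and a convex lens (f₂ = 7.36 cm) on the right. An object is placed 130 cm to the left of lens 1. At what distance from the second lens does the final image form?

9.15 cm

Lens 1: 1/d_i1 = 1/f₁ − 1/d_o1 = 1/(24.3) − 1/(130) = 0.03346, so d_i1 = 29.89 cm.
The intermediate image is 29.89 cm to the right of lens 1, which is 67.5 − (29.89) = 37.61 cm to the left of lens 2, so d_o2 = +37.61 cm.
Lens 2: 1/d_i2 = 1/f₂ − 1/d_o2 = 1/(7.36) − 1/(37.61) = 0.1093, so d_i2 = 9.15 cm.
The final image is real, 9.15 cm to the right of lens 2 (overall magnification ≈ 0.056).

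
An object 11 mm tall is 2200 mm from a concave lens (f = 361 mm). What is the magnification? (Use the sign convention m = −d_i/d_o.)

For a concave lens, f = -361 mm.
1/d_i = 1/f − 1/d_o = 1/(-361.0) − 1/(2200) = -0.003225, so d_i = -310.1 mm.
m = −d_i/d_o = −(-310.1)/(2200) = +0.141.
The image is virtual, upright and reduced, on the same side as the object.

m = +0.141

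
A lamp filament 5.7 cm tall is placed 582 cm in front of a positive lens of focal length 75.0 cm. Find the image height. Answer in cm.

1/d_i = 1/f − 1/d_o = 1/(75.00) − 1/(582) = 0.01162, so d_i = 86.09 cm.
m = −d_i/d_o = -0.1479.
|h_i| = |m|·h_o = 0.1479 × 5.7 = 0.843 cm. The image is real, inverted and reduced, on the far side of the lens.

0.843 cm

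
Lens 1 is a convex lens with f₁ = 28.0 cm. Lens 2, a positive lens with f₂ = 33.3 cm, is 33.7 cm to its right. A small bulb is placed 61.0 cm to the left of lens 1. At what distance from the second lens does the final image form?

11.7 cm

Lens 1: 1/d_i1 = 1/f₁ − 1/d_o1 = 1/(28.0) − 1/(61.0) = 0.01932, so d_i1 = 51.76 cm.
The intermediate image is 51.76 cm to the right of lens 1, which lies 18.06 cm to the right of lens 2 — a virtual object — so d_o2 = −18.06 cm.
Lens 2: 1/d_i2 = 1/f₂ − 1/d_o2 = 1/(33.3) − 1/(-18.06) = 0.08540, so d_i2 = 11.7 cm.
The final image is real, 11.7 cm to the right of lens 2 (overall magnification ≈ -0.55).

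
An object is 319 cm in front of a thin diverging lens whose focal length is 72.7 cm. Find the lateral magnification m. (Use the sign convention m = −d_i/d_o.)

For a diverging lens, f = -72.7 cm.
1/d_i = 1/f − 1/d_o = 1/(-72.70) − 1/(319) = -0.01689, so d_i = -59.21 cm.
m = −d_i/d_o = −(-59.21)/(319) = +0.186.
The image is virtual, upright and reduced, on the same side as the object.

m = +0.186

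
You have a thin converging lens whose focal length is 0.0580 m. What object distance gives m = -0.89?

0.123 m

m = −d_i/d_o ⇒ d_i = −m·d_o.
1/f = 1/d_o + 1/d_i = 1/d_o − 1/(m·d_o) = (1 − 1/m)/d_o, so d_o = f(1 − 1/m) = (0.05800)(1 − 1/(-0.89)) = 0.123 m.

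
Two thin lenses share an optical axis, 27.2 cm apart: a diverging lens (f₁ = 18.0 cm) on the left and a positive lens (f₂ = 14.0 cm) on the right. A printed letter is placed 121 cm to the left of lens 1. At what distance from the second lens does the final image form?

Lens 1 is diverging, so f₁ = −18.0 cm.
Lens 1: 1/d_i1 = 1/f₁ − 1/d_o1 = 1/(-18.0) − 1/(121) = -0.06382, so d_i1 = -15.67 cm.
The intermediate image is 15.67 cm to the left of lens 1 (virtual), which is 27.2 − (-15.67) = 42.87 cm to the left of lens 2, so d_o2 = +42.87 cm.
Lens 2: 1/d_i2 = 1/f₂ − 1/d_o2 = 1/(14.0) − 1/(42.87) = 0.04810, so d_i2 = 20.8 cm.
The final image is real, 20.8 cm to the right of lens 2 (overall magnification ≈ -0.063).

20.8 cm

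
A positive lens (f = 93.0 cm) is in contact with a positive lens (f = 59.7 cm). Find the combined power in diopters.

P₁ = 1/f₁ = 1/(0.930 m) = +1.075 D; P₂ = 1/f₂ = 1/(0.597 m) = +1.675 D.
For thin lenses in contact, P = P₁ + P₂ = (+1.075) + (+1.675) = +2.75 D.

P = +2.75 D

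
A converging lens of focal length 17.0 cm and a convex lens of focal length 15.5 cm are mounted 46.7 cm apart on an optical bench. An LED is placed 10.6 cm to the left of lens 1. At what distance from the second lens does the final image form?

19.5 cm

Lens 1: 1/d_i1 = 1/f₁ − 1/d_o1 = 1/(17.0) − 1/(10.6) = -0.03552, so d_i1 = -28.16 cm.
The intermediate image is 28.16 cm to the left of lens 1 (virtual), which is 46.7 − (-28.16) = 74.86 cm to the left of lens 2, so d_o2 = +74.86 cm.
Lens 2: 1/d_i2 = 1/f₂ − 1/d_o2 = 1/(15.5) − 1/(74.86) = 0.05116, so d_i2 = 19.5 cm.
The final image is real, 19.5 cm to the right of lens 2 (overall magnification ≈ -0.69).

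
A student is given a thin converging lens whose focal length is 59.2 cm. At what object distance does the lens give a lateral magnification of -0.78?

135 cm

m = −d_i/d_o ⇒ d_i = −m·d_o.
1/f = 1/d_o + 1/d_i = 1/d_o − 1/(m·d_o) = (1 − 1/m)/d_o, so d_o = f(1 − 1/m) = (59.20)(1 − 1/(-0.78)) = 135 cm.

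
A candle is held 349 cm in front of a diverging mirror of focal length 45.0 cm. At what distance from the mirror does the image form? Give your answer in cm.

For a diverging mirror, f = -45.0 cm.
Mirror equation: 1/v = 1/f − 1/u = 1/(-45.00) − 1/(349) = -0.02222 − 0.002865 = -0.02509, so v = -39.9 cm.
The image is virtual, upright and reduced, behind the mirror.

39.9 cm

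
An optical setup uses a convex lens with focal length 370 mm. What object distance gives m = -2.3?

m = −d_i/d_o ⇒ d_i = −m·d_o.
1/f = 1/d_o + 1/d_i = 1/d_o − 1/(m·d_o) = (1 − 1/m)/d_o, so d_o = f(1 − 1/m) = (370.0)(1 − 1/(-2.3)) = 531 mm.

531 mm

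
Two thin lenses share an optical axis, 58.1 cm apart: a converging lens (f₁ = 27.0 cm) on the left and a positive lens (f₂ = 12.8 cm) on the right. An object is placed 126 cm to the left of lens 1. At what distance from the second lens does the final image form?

27.8 cm

Lens 1: 1/d_i1 = 1/f₁ − 1/d_o1 = 1/(27.0) − 1/(126) = 0.02910, so d_i1 = 34.36 cm.
The intermediate image is 34.36 cm to the right of lens 1, which is 58.1 − (34.36) = 23.74 cm to the left of lens 2, so d_o2 = +23.74 cm.
Lens 2: 1/d_i2 = 1/f₂ − 1/d_o2 = 1/(12.8) − 1/(23.74) = 0.03600, so d_i2 = 27.8 cm.
The final image is real, 27.8 cm to the right of lens 2 (overall magnification ≈ 0.32).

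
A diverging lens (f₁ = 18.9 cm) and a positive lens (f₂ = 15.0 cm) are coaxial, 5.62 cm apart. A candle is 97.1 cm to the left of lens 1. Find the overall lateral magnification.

m = -0.379

f₁ = −18.9 cm (diverging).
Lens 1: 1/d_i1 = 1/(-18.9) − 1/(97.1) = -0.06321, so d_i1 = -15.82 cm; m₁ = −d_i1/d_o1 = +0.1629.
d_o2 = 5.62 − (-15.82) = 21.44 cm.
Lens 2: 1/d_i2 = 1/(15.0) − 1/(21.44) = 0.02002, so d_i2 = 49.94 cm; m₂ = −d_i2/d_o2 = -2.329.
m = m₁·m₂ = (+0.1629)(-2.329) = -0.379.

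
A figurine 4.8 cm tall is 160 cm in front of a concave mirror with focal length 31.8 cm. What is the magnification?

m = -0.248

1/d_i = 1/f − 1/d_o = 1/(31.80) − 1/(160) = 0.02520, so d_i = 39.69 cm.
m = −d_i/d_o = −(39.69)/(160) = -0.248.
The image is real, inverted and reduced, in front of the mirror.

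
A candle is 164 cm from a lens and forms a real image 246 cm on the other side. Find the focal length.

Real image ⇒ d_i = +246 cm.
1/f = 1/d_o + 1/d_i = 1/(164) + 1/(246) = 0.01016, so f = 98.4 cm.
Since f is positive, the lens is converging.

f = 98.4 cm (converging)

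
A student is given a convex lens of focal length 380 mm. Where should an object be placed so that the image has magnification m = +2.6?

m = −d_i/d_o ⇒ d_i = −m·d_o.
1/f = 1/d_o + 1/d_i = 1/d_o − 1/(m·d_o) = (1 − 1/m)/d_o, so d_o = f(1 − 1/m) = (380.0)(1 − 1/(+2.6)) = 234 mm.

234 mm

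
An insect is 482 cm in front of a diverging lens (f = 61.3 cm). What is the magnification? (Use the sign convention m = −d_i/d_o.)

m = +0.113

For a diverging lens, f = -61.3 cm.
1/d_i = 1/f − 1/d_o = 1/(-61.30) − 1/(482) = -0.01839, so d_i = -54.38 cm.
m = −d_i/d_o = −(-54.38)/(482) = +0.113.
The image is virtual, upright and reduced, on the same side as the object.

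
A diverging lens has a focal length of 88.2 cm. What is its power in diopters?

P = -1.13 D

For a diverging lens, f = −88.2 cm.
f = -88.2 cm = -0.882 m.
P = 1/f = 1/(-0.882 m) = -1.13 D.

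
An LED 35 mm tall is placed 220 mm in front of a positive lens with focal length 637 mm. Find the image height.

53.5 mm

1/d_i = 1/f − 1/d_o = 1/(637.0) − 1/(220) = -0.002976, so d_i = -336.1 mm.
m = −d_i/d_o = +1.528.
|h_i| = |m|·h_o = 1.528 × 35 = 53.5 mm. The image is virtual, upright and enlarged, on the same side as the object.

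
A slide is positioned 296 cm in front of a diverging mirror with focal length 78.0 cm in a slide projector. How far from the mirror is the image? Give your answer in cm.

For a diverging mirror, f = -78.0 cm.
Mirror equation: 1/d_i = 1/f − 1/d_o = 1/(-78.00) − 1/(296) = -0.01282 − 0.003378 = -0.01620, so d_i = -61.7 cm.
The image is virtual, upright and reduced, behind the mirror.

61.7 cm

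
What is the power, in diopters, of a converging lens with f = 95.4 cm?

f = 95.4 cm = 0.954 m.
P = 1/f = 1/(0.954 m) = +1.05 D.

P = +1.05 D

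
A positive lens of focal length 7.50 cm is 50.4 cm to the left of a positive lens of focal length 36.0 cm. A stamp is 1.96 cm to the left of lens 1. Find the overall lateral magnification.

Lens 1: 1/d_i1 = 1/(7.50) − 1/(1.96) = -0.3769, so d_i1 = -2.653 cm; m₁ = −d_i1/d_o1 = +1.354.
d_o2 = 50.4 − (-2.653) = 53.05 cm.
Lens 2: 1/d_i2 = 1/(36.0) − 1/(53.05) = 0.008928, so d_i2 = 112.0 cm; m₂ = −d_i2/d_o2 = -2.111.
m = m₁·m₂ = (+1.354)(-2.111) = -2.86.

m = -2.86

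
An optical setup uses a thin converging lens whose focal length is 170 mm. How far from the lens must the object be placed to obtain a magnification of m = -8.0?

191 mm

m = −d_i/d_o ⇒ d_i = −m·d_o.
1/f = 1/d_o + 1/d_i = 1/d_o − 1/(m·d_o) = (1 − 1/m)/d_o, so d_o = f(1 − 1/m) = (170.0)(1 − 1/(-8.0)) = 191 mm.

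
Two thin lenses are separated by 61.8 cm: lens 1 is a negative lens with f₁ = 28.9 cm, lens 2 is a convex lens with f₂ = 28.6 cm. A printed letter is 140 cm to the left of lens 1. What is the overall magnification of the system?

f₁ = −28.9 cm (diverging).
Lens 1: 1/d_i1 = 1/(-28.9) − 1/(140) = -0.04174, so d_i1 = -23.96 cm; m₁ = −d_i1/d_o1 = +0.1711.
d_o2 = 61.8 − (-23.96) = 85.76 cm.
Lens 2: 1/d_i2 = 1/(28.6) − 1/(85.76) = 0.02330, so d_i2 = 42.91 cm; m₂ = −d_i2/d_o2 = -0.5003.
m = m₁·m₂ = (+0.1711)(-0.5003) = -0.0856.

m = -0.0856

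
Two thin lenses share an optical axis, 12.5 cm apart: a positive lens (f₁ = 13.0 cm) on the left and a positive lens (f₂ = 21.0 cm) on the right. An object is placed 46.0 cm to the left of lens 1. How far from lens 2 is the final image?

4.43 cm

Lens 1: 1/d_i1 = 1/f₁ − 1/d_o1 = 1/(13.0) − 1/(46.0) = 0.05518, so d_i1 = 18.12 cm.
The intermediate image is 18.12 cm to the right of lens 1, which lies 5.620 cm to the right of lens 2 — a virtual object — so d_o2 = −5.620 cm.
Lens 2: 1/d_i2 = 1/f₂ − 1/d_o2 = 1/(21.0) − 1/(-5.620) = 0.2256, so d_i2 = 4.43 cm.
The final image is real, 4.43 cm to the right of lens 2 (overall magnification ≈ -0.31).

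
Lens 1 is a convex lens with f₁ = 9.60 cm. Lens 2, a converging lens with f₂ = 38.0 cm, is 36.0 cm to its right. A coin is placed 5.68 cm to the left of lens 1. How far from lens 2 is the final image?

159 cm

Lens 1: 1/d_i1 = 1/f₁ − 1/d_o1 = 1/(9.60) − 1/(5.68) = -0.07189, so d_i1 = -13.91 cm.
The intermediate image is 13.91 cm to the left of lens 1 (virtual), which is 36.0 − (-13.91) = 49.91 cm to the left of lens 2, so d_o2 = +49.91 cm.
Lens 2: 1/d_i2 = 1/f₂ − 1/d_o2 = 1/(38.0) − 1/(49.91) = 0.006280, so d_i2 = 159 cm.
The final image is real, 159 cm to the right of lens 2 (overall magnification ≈ -7.8).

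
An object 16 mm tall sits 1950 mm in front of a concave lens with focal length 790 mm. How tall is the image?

For a concave lens, f = -790 mm.
1/d_i = 1/f − 1/d_o = 1/(-790.0) − 1/(1950) = -0.001779, so d_i = -562.2 mm.
m = −d_i/d_o = +0.2883.
|h_i| = |m|·h_o = 0.2883 × 16 = 4.61 mm. The image is virtual, upright and reduced, on the same side as the object.

4.61 mm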